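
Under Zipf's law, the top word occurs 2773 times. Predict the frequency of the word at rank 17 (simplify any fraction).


Zipf's law: freq(rank) = f1 / rank
f1 = 2773, rank = 17
freq = 2773 / 17
GCD(2773, 17) = 1
Simplified: 2773/17

2773/17


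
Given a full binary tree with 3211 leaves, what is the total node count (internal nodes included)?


Leaf nodes (terminals): 3211
Internal nodes = n - 1 = 3211 - 1 = 3210
Total = leaves + internal = 3211 + 3210 = 6421

6421


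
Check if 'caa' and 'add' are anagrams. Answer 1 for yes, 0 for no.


Sort characters of 'caa': 'aac'
Sort characters of 'add': 'add'
Sorted forms differ -> they are NOT anagrams
Result: 0

0


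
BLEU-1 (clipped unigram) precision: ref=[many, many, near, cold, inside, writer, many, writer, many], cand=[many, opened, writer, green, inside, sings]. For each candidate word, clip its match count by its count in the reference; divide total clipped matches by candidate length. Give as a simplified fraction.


Reference word counts: {'cold': 1, 'inside': 1, 'many': 4, 'near': 1, 'writer': 2}
Checking each candidate word (with clipping):
  'many' -> in reference (ref count 4, used 1/4) -> match (matches: 1)
  'opened' -> not in reference -> no match (matches: 1)
  'writer' -> in reference (ref count 2, used 1/2) -> match (matches: 2)
  'green' -> not in reference -> no match (matches: 2)
  'inside' -> in reference (ref count 1, used 1/1) -> match (matches: 3)
  'sings' -> not in reference -> no match (matches: 3)
Clipped matches: 3, Candidate length: 6
Precision = 3/6 = 1/2

1/2


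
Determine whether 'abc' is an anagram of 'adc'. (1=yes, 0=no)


Sort characters of 'abc': 'abc'
Sort characters of 'adc': 'acd'
Sorted forms differ -> they are NOT anagrams
Result: 0

0


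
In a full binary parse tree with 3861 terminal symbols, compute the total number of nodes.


Leaf nodes (terminals): 3861
Internal nodes = n - 1 = 3861 - 1 = 3860
Total = leaves + internal = 3861 + 3860 = 7721

7721


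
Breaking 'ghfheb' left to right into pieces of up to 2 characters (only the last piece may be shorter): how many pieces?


'ghfheb' has 6 characters.
Chunking with max size 2:
  Chunk 1: 'gh' (positions 0-1)
  Chunk 2: 'fh' (positions 2-3)
  Chunk 3: 'eb' (positions 4-5)
Total chunks: ceil(6 / 2) = 3

3


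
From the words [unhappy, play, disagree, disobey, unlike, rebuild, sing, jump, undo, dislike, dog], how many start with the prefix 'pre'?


Checking each word for prefix 'pre':
  'unhappy' -> no (count: 0)
  'play' -> no (count: 0)
  'disagree' -> no (count: 0)
  'disobey' -> no (count: 0)
  'unlike' -> no (count: 0)
  'rebuild' -> no (count: 0)
  'sing' -> no (count: 0)
  'jump' -> no (count: 0)
  'undo' -> no (count: 0)
  'dislike' -> no (count: 0)
  'dog' -> no (count: 0)
Total with prefix 'pre': 0

0


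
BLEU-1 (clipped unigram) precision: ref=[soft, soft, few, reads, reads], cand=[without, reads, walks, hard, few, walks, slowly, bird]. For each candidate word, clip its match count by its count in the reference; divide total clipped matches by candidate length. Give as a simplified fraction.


Reference word counts: {'few': 1, 'reads': 2, 'soft': 2}
Checking each candidate word (with clipping):
  'without' -> not in reference -> no match (matches: 0)
  'reads' -> in reference (ref count 2, used 1/2) -> match (matches: 1)
  'walks' -> not in reference -> no match (matches: 1)
  'hard' -> not in reference -> no match (matches: 1)
  'few' -> in reference (ref count 1, used 1/1) -> match (matches: 2)
  'walks' -> not in reference -> no match (matches: 2)
  'slowly' -> not in reference -> no match (matches: 2)
  'bird' -> not in reference -> no match (matches: 2)
Clipped matches: 2, Candidate length: 8
Precision = 2/8 = 1/4

1/4


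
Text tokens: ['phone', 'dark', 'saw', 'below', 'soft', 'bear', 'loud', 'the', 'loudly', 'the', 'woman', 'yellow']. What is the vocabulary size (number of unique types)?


Listing all tokens and tracking unique types:
  Token 1: 'phone' -> NEW (unique so far: 1)
  Token 2: 'dark' -> NEW (unique so far: 2)
  Token 3: 'saw' -> NEW (unique so far: 3)
  Token 4: 'below' -> NEW (unique so far: 4)
  Token 5: 'soft' -> NEW (unique so far: 5)
  Token 6: 'bear' -> NEW (unique so far: 6)
  Token 7: 'loud' -> NEW (unique so far: 7)
  Token 8: 'the' -> NEW (unique so far: 8)
  Token 9: 'loudly' -> NEW (unique so far: 9)
  Token 10: 'the' -> duplicate (unique so far: 9)
  Token 11: 'woman' -> NEW (unique so far: 10)
  Token 12: 'yellow' -> NEW (unique so far: 11)
Unique types: ('bear', 'below', 'dark', 'loud', 'loudly', 'phone', 'saw', 'soft', 'the', 'woman', 'yellow')
Vocabulary size: 11

11


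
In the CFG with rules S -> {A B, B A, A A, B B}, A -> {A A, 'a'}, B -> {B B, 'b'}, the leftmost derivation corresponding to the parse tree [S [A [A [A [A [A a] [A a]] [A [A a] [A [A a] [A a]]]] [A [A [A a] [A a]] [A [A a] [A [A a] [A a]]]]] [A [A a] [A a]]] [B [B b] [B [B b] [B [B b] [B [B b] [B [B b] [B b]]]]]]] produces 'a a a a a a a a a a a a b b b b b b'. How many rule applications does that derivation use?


Every bracketed nonterminal node [X ...] in the tree is produced by exactly one rule application.
Reading the tree off as a leftmost derivation:
  Step 1: S  =>  A B   (applied S -> A B)
  Step 2: A B  =>  A A B   (applied A -> A A)
  Step 3: A A B  =>  A A A B   (applied A -> A A)
  Step 4: A A A B  =>  A A A A B   (applied A -> A A)
  Step 5: A A A A B  =>  A A A A A B   (applied A -> A A)
  Step 6: A A A A A B  =>  a A A A A B   (applied A -> a)
  Step 7: a A A A A B  =>  a a A A A B   (applied A -> a)
  Step 8: a a A A A B  =>  a a A A A A B   (applied A -> A A)
  Step 9: a a A A A A B  =>  a a a A A A B   (applied A -> a)
  Step 10: a a a A A A B  =>  a a a A A A A B   (applied A -> A A)
  Step 11: a a a A A A A B  =>  a a a a A A A B   (applied A -> a)
  Step 12: a a a a A A A B  =>  a a a a a A A B   (applied A -> a)
  Step 13: a a a a a A A B  =>  a a a a a A A A B   (applied A -> A A)
  Step 14: a a a a a A A A B  =>  a a a a a A A A A B   (applied A -> A A)
  Step 15: a a a a a A A A A B  =>  a a a a a a A A A B   (applied A -> a)
  Step 16: a a a a a a A A A B  =>  a a a a a a a A A B   (applied A -> a)
  Step 17: a a a a a a a A A B  =>  a a a a a a a A A A B   (applied A -> A A)
  Step 18: a a a a a a a A A A B  =>  a a a a a a a a A A B   (applied A -> a)
  Step 19: a a a a a a a a A A B  =>  a a a a a a a a A A A B   (applied A -> A A)
  Step 20: a a a a a a a a A A A B  =>  a a a a a a a a a A A B   (applied A -> a)
  Step 21: a a a a a a a a a A A B  =>  a a a a a a a a a a A B   (applied A -> a)
  Step 22: a a a a a a a a a a A B  =>  a a a a a a a a a a A A B   (applied A -> A A)
  Step 23: a a a a a a a a a a A A B  =>  a a a a a a a a a a a A B   (applied A -> a)
  Step 24: a a a a a a a a a a a A B  =>  a a a a a a a a a a a a B   (applied A -> a)
  Step 25: a a a a a a a a a a a a B  =>  a a a a a a a a a a a a B B   (applied B -> B B)
  Step 26: a a a a a a a a a a a a B B  =>  a a a a a a a a a a a a b B   (applied B -> b)
  Step 27: a a a a a a a a a a a a b B  =>  a a a a a a a a a a a a b B B   (applied B -> B B)
  Step 28: a a a a a a a a a a a a b B B  =>  a a a a a a a a a a a a b b B   (applied B -> b)
  Step 29: a a a a a a a a a a a a b b B  =>  a a a a a a a a a a a a b b B B   (applied B -> B B)
  Step 30: a a a a a a a a a a a a b b B B  =>  a a a a a a a a a a a a b b b B   (applied B -> b)
  Step 31: a a a a a a a a a a a a b b b B  =>  a a a a a a a a a a a a b b b B B   (applied B -> B B)
  Step 32: a a a a a a a a a a a a b b b B B  =>  a a a a a a a a a a a a b b b b B   (applied B -> b)
  Step 33: a a a a a a a a a a a a b b b b B  =>  a a a a a a a a a a a a b b b b B B   (applied B -> B B)
  Step 34: a a a a a a a a a a a a b b b b B B  =>  a a a a a a a a a a a a b b b b b B   (applied B -> b)
  Step 35: a a a a a a a a a a a a b b b b b B  =>  a a a a a a a a a a a a b b b b b b   (applied B -> b)
Final yield: a a a a a a a a a a a a b b b b b b
Total rewrite steps: 35

35


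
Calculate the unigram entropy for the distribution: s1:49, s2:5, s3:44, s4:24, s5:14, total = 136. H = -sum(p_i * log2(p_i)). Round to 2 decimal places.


Computing entropy H = -sum(p_i * log2(p_i)):
  s1: p = 49/136 = 0.3603, -p*log2(p) = 0.5306
  s2: p = 5/136 = 0.0368, -p*log2(p) = 0.1752
  s3: p = 44/136 = 0.3235, -p*log2(p) = 0.5267
  s4: p = 24/136 = 0.1765, -p*log2(p) = 0.4416
  s5: p = 14/136 = 0.1029, -p*log2(p) = 0.3377
H = sum of terms = 2.0118
Rounded to 2 decimals: 2.01

2.01


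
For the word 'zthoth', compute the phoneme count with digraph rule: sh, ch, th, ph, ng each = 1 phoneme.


Parsing 'zthoth' greedily, digraphs first:
  'z' -> consonant phoneme (phonemes so far: 1)
  'th' -> digraph (1 consonant phoneme) (phonemes so far: 2)
  'o' -> vowel phoneme (phonemes so far: 3)
  'th' -> digraph (1 consonant phoneme) (phonemes so far: 4)
Total phonemes: 4

4


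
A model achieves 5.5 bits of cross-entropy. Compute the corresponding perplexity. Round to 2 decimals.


Perplexity formula: PP = 2^H
H = 5.5
PP = 2^5.5
Decompose: 2^5.5 = 2^5 * 2^0.5 = 2^5 * sqrt(2)
2^5 = 32, sqrt(2) ~ 1.4142136
PP ~ 32 * 1.4142136 = 45.2548352
Rounded to 2 decimals: 45.25

45.25


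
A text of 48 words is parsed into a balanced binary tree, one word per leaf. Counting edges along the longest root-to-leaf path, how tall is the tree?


In a balanced binary tree with n leaves the deepest leaf is ceil(log2(n)) edges below the root.
log2(48) = 5.5850
ceil(5.5850) = 6
height (edges) = 6

6


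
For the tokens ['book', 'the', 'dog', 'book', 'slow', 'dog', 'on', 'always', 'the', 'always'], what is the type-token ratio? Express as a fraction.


Tokens: 10
Unique types: ('always', 'book', 'dog', 'on', 'slow', 'the') = 6
TTR = 6/10
Simplify: divide both by 2 -> 3/5
TTR = 3/5

3/5


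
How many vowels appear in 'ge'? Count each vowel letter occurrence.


Scanning each character of 'ge':
  Position 1: 'g' -> consonant (running count: 0)
  Position 2: 'e' -> vowel (running count: 1)
Total vowels: 1

1


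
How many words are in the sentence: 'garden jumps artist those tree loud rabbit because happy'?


Counting words by splitting on spaces:
  Word 1: 'garden'
  Word 2: 'jumps'
  Word 3: 'artist'
  Word 4: 'those'
  Word 5: 'tree'
  Word 6: 'loud'
  Word 7: 'rabbit'
  Word 8: 'because'
  Word 9: 'happy'
Total words: 9

9


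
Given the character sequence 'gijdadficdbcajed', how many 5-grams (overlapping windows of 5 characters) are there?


String 'gijdadficdbcajed' has length L = 16.
Number of overlapping n-grams = L - n + 1
Substituting: 16 - 5 + 1 = 12

12


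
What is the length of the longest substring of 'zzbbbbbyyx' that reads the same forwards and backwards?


Scanning 'zzbbbbbyyx' for palindromic substrings.
Substring at positions 2-6: 'bbbbb'.
Check: reverse('bbbbb') = 'bbbbb' -> palindrome confirmed.
Neighbouring characters ('z' / 'y') break symmetry, so it cannot extend further.
No longer palindromic substring exists; longest length = 5

5


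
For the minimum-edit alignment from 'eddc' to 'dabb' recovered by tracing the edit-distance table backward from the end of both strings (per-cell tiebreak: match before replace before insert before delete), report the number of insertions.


Edit distance = 4. Backtracking from cell (4, 4) with preference match > replace > insert > delete,
then listing the resulting alignment 'eddc' -> 'dabb' left to right:
  Step 1: replace e->d
  Step 2: replace d->a
  Step 3: replace d->b
  Step 4: replace c->b
Total insertions: 0

0


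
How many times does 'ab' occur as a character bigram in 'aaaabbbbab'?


Scanning 'aaaabbbbab' for bigram 'ab':
  Position 0: 'aa' -> no
  Position 1: 'aa' -> no
  Position 2: 'aa' -> no
  Position 3: 'ab' -> MATCH
  Position 4: 'bb' -> no
  Position 5: 'bb' -> no
  Position 6: 'bb' -> no
  Position 7: 'ba' -> no
  Position 8: 'ab' -> MATCH
Total matches: 2

2


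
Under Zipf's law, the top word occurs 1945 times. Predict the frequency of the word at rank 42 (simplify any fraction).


Zipf's law: freq(rank) = f1 / rank
f1 = 1945, rank = 42
freq = 1945 / 42
GCD(1945, 42) = 1
Simplified: 1945/42

1945/42


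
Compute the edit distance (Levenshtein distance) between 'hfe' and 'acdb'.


Building DP table for s1='hfe' (len 3) and s2='acdb' (len 4):
       a  c  d  b
    0  1  2  3  4
  h 1  1  2  3  4
  f 2  2  2  3  4
  e 3  3  3  3  4
Edit distance = dp[3][4] = 4

4


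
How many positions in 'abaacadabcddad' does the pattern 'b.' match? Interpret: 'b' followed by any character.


Pattern: b. means 'b' followed by any character.
Scanning 'abaacadabcddad' position-by-position:
  Pos 0: window 'ab' -> no
  Pos 1: window 'ba' -> MATCH
  Pos 2: window 'aa' -> no
  Pos 3: window 'ac' -> no
  Pos 4: window 'ca' -> no
  Pos 5: window 'ad' -> no
  Pos 6: window 'da' -> no
  Pos 7: window 'ab' -> no
  Pos 8: window 'bc' -> MATCH
  Pos 9: window 'cd' -> no
  Pos 10: window 'dd' -> no
  Pos 11: window 'da' -> no
  Pos 12: window 'ad' -> no
  Pos 13: window 'd' -> no
Total matches: 2

2


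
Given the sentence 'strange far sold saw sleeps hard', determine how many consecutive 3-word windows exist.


Word trigrams from [6] words:
  Trigram 1: (strange far sold)
  Trigram 2: (far sold saw)
  Trigram 3: (sold saw sleeps)
  Trigram 4: (saw sleeps hard)
Total word trigrams: 6 - 2 = 4

4


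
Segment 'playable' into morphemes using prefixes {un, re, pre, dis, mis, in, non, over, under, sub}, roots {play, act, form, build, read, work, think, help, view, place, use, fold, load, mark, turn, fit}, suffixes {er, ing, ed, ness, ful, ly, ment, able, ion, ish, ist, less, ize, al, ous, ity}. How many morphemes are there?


Segmenting 'playable' against the inventory:
  'play' -> root (morpheme 1)
  'able' -> suffix (morpheme 2)
Total morphemes: 2

2


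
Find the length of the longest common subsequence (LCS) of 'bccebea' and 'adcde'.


DP table for LCS of 'bccebea' and 'adcde':
       a  d  c  d  e
    0  0  0  0  0  0
  b 0  0  0  0  0  0
  c 0  0  0  1  1  1
  c 0  0  0  1  1  1
  e 0  0  0  1  1  2
  b 0  0  0  1  1  2
  e 0  0  0  1  1  2
  a 0  1  1  1  1  2
LCS: 'ce'
LCS length = 2

2


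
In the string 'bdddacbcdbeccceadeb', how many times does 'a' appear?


Scanning 'bdddacbcdbeccceadeb' for 'a':
  Position 4: 'a' -> MATCH (count: 1)
  Position 15: 'a' -> MATCH (count: 2)
Total occurrences of 'a': 2

2


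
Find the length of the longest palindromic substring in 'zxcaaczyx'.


Scanning 'zxcaaczyx' for palindromic substrings.
Substring at positions 2-5: 'caac'.
Check: reverse('caac') = 'caac' -> palindrome confirmed.
Neighbouring characters ('x' / 'z') break symmetry, so it cannot extend further.
No longer palindromic substring exists; longest length = 4

4


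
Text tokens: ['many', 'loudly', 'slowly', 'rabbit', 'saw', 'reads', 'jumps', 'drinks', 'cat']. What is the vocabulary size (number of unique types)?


Listing all tokens and tracking unique types:
  Token 1: 'many' -> NEW (unique so far: 1)
  Token 2: 'loudly' -> NEW (unique so far: 2)
  Token 3: 'slowly' -> NEW (unique so far: 3)
  Token 4: 'rabbit' -> NEW (unique so far: 4)
  Token 5: 'saw' -> NEW (unique so far: 5)
  Token 6: 'reads' -> NEW (unique so far: 6)
  Token 7: 'jumps' -> NEW (unique so far: 7)
  Token 8: 'drinks' -> NEW (unique so far: 8)
  Token 9: 'cat' -> NEW (unique so far: 9)
Unique types: ('cat', 'drinks', 'jumps', 'loudly', 'many', 'rabbit', 'reads', 'saw', 'slowly')
Vocabulary size: 9

9


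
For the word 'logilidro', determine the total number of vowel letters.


Scanning each character of 'logilidro':
  Position 1: 'l' -> consonant (running count: 0)
  Position 2: 'o' -> vowel (running count: 1)
  Position 3: 'g' -> consonant (running count: 1)
  Position 4: 'i' -> vowel (running count: 2)
  Position 5: 'l' -> consonant (running count: 2)
  Position 6: 'i' -> vowel (running count: 3)
  Position 7: 'd' -> consonant (running count: 3)
  Position 8: 'r' -> consonant (running count: 3)
  Position 9: 'o' -> vowel (running count: 4)
Total vowels: 4

4


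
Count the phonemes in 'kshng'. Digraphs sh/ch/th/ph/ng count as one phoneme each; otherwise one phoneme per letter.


Parsing 'kshng' greedily, digraphs first:
  'k' -> consonant phoneme (phonemes so far: 1)
  'sh' -> digraph (1 consonant phoneme) (phonemes so far: 2)
  'ng' -> digraph (1 consonant phoneme) (phonemes so far: 3)
Total phonemes: 3

3


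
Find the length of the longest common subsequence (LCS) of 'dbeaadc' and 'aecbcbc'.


DP table for LCS of 'dbeaadc' and 'aecbcbc':
       a  e  c  b  c  b  c
    0  0  0  0  0  0  0  0
  d 0  0  0  0  0  0  0  0
  b 0  0  0  0  1  1  1  1
  e 0  0  1  1  1  1  1  1
  a 0  1  1  1  1  1  1  1
  a 0  1  1  1  1  1  1  1
  d 0  1  1  1  1  1  1  1
  c 0  1  1  2  2  2  2  2
LCS: 'bc'
LCS length = 2

2


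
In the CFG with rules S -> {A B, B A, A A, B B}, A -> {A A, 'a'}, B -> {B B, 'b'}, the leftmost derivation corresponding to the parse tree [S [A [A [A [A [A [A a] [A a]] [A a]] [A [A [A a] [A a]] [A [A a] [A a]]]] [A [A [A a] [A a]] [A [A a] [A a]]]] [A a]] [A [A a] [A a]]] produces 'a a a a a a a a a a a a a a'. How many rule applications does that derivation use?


Every bracketed nonterminal node [X ...] in the tree is produced by exactly one rule application.
Reading the tree off as a leftmost derivation:
  Step 1: S  =>  A A   (applied S -> A A)
  Step 2: A A  =>  A A A   (applied A -> A A)
  Step 3: A A A  =>  A A A A   (applied A -> A A)
  Step 4: A A A A  =>  A A A A A   (applied A -> A A)
  Step 5: A A A A A  =>  A A A A A A   (applied A -> A A)
  Step 6: A A A A A A  =>  A A A A A A A   (applied A -> A A)
  Step 7: A A A A A A A  =>  a A A A A A A   (applied A -> a)
  Step 8: a A A A A A A  =>  a a A A A A A   (applied A -> a)
  Step 9: a a A A A A A  =>  a a a A A A A   (applied A -> a)
  Step 10: a a a A A A A  =>  a a a A A A A A   (applied A -> A A)
  Step 11: a a a A A A A A  =>  a a a A A A A A A   (applied A -> A A)
  Step 12: a a a A A A A A A  =>  a a a a A A A A A   (applied A -> a)
  Step 13: a a a a A A A A A  =>  a a a a a A A A A   (applied A -> a)
  Step 14: a a a a a A A A A  =>  a a a a a A A A A A   (applied A -> A A)
  Step 15: a a a a a A A A A A  =>  a a a a a a A A A A   (applied A -> a)
  Step 16: a a a a a a A A A A  =>  a a a a a a a A A A   (applied A -> a)
  Step 17: a a a a a a a A A A  =>  a a a a a a a A A A A   (applied A -> A A)
  Step 18: a a a a a a a A A A A  =>  a a a a a a a A A A A A   (applied A -> A A)
  Step 19: a a a a a a a A A A A A  =>  a a a a a a a a A A A A   (applied A -> a)
  Step 20: a a a a a a a a A A A A  =>  a a a a a a a a a A A A   (applied A -> a)
  Step 21: a a a a a a a a a A A A  =>  a a a a a a a a a A A A A   (applied A -> A A)
  Step 22: a a a a a a a a a A A A A  =>  a a a a a a a a a a A A A   (applied A -> a)
  Step 23: a a a a a a a a a a A A A  =>  a a a a a a a a a a a A A   (applied A -> a)
  Step 24: a a a a a a a a a a a A A  =>  a a a a a a a a a a a a A   (applied A -> a)
  Step 25: a a a a a a a a a a a a A  =>  a a a a a a a a a a a a A A   (applied A -> A A)
  Step 26: a a a a a a a a a a a a A A  =>  a a a a a a a a a a a a a A   (applied A -> a)
  Step 27: a a a a a a a a a a a a a A  =>  a a a a a a a a a a a a a a   (applied A -> a)
Final yield: a a a a a a a a a a a a a a
Total rewrite steps: 27

27


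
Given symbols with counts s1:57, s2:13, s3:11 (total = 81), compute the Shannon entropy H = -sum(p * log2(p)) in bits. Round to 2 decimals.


Computing entropy H = -sum(p_i * log2(p_i)):
  s1: p = 57/81 = 0.7037, -p*log2(p) = 0.3567
  s2: p = 13/81 = 0.1605, -p*log2(p) = 0.4236
  s3: p = 11/81 = 0.1358, -p*log2(p) = 0.3912
H = sum of terms = 1.1715
Rounded to 2 decimals: 1.17

1.17


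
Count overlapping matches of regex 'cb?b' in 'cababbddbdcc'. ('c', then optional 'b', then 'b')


Pattern: cb?b means 'c', then optional 'b', then 'b'.
Scanning 'cababbddbdcc' position-by-position:
  Pos 0: window 'cab' -> no
  Pos 1: window 'aba' -> no
  Pos 2: window 'bab' -> no
  Pos 3: window 'abb' -> no
  Pos 4: window 'bbd' -> no
  Pos 5: window 'bdd' -> no
  Pos 6: window 'ddb' -> no
  Pos 7: window 'dbd' -> no
  Pos 8: window 'bdc' -> no
  Pos 9: window 'dcc' -> no
  Pos 10: window 'cc' -> no
  Pos 11: window 'c' -> no
Total matches: 0

0


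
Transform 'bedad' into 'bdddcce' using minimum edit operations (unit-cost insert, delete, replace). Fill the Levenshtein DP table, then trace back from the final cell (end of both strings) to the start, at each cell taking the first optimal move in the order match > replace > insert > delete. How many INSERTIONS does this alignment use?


Edit distance = 5. Backtracking from cell (5, 7) with preference match > replace > insert > delete,
then listing the resulting alignment 'bedad' -> 'bdddcce' left to right:
  Step 1: keep 'b'
  Step 2: insert 'd' [insertion #1]
  Step 3: replace e->d
  Step 4: keep 'd'
  Step 5: insert 'c' [insertion #2]
  Step 6: replace a->c
  Step 7: replace d->e
Total insertions: 2

2


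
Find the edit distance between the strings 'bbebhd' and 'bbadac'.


Building DP table for s1='bbebhd' (len 6) and s2='bbadac' (len 6):
       b  b  a  d  a  c
    0  1  2  3  4  5  6
  b 1  0  1  2  3  4  5
  b 2  1  0  1  2  3  4
  e 3  2  1  1  2  3  4
  b 4  3  2  2  2  3  4
  h 5  4  3  3  3  3  4
  d 6  5  4  4  3  4  4
Edit distance = dp[6][6] = 4

4


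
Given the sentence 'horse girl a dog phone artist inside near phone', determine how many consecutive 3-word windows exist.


Word trigrams from [9] words:
  Trigram 1: (horse girl a)
  Trigram 2: (girl a dog)
  Trigram 3: (a dog phone)
  Trigram 4: (dog phone artist)
  Trigram 5: (phone artist inside)
  Trigram 6: (artist inside near)
  Trigram 7: (inside near phone)
Total word trigrams: 9 - 2 = 7

7


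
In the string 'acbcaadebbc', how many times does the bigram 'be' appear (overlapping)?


Scanning 'acbcaadebbc' for bigram 'be':
  Position 0: 'ac' -> no
  Position 1: 'cb' -> no
  Position 2: 'bc' -> no
  Position 3: 'ca' -> no
  Position 4: 'aa' -> no
  Position 5: 'ad' -> no
  Position 6: 'de' -> no
  Position 7: 'eb' -> no
  Position 8: 'bb' -> no
  Position 9: 'bc' -> no
Total matches: 0

0


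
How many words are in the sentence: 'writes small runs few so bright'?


Counting words by splitting on spaces:
  Word 1: 'writes'
  Word 2: 'small'
  Word 3: 'runs'
  Word 4: 'few'
  Word 5: 'so'
  Word 6: 'bright'
Total words: 6

6


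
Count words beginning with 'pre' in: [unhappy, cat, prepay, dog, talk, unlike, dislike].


Checking each word for prefix 'pre':
  'unhappy' -> no (count: 0)
  'cat' -> no (count: 0)
  'prepay' -> YES, starts with 'pre' (count: 1)
  'dog' -> no (count: 1)
  'talk' -> no (count: 1)
  'unlike' -> no (count: 1)
  'dislike' -> no (count: 1)
Total with prefix 'pre': 1

1


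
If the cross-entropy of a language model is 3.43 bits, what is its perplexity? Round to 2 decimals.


Perplexity formula: PP = 2^H
H = 3.43
PP = 2^3.43
Decompose: 2^3.43 = 2^3 * 2^0.43
2^3 = 8, 2^0.43 ~ 1.3472336
PP ~ 8 * 1.3472336 = 10.7778688
Rounded to 2 decimals: 10.78

10.78


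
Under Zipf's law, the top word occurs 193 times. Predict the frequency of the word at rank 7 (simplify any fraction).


Zipf's law: freq(rank) = f1 / rank
f1 = 193, rank = 7
freq = 193 / 7
GCD(193, 7) = 1
Simplified: 193/7

193/7


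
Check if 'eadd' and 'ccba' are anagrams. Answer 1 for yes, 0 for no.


Sort characters of 'eadd': 'adde'
Sort characters of 'ccba': 'abcc'
Sorted forms differ -> they are NOT anagrams
Result: 0

0


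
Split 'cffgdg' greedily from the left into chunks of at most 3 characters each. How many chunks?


'cffgdg' has 6 characters.
Chunking with max size 3:
  Chunk 1: 'cff' (positions 0-2)
  Chunk 2: 'gdg' (positions 3-5)
Total chunks: ceil(6 / 3) = 2

2


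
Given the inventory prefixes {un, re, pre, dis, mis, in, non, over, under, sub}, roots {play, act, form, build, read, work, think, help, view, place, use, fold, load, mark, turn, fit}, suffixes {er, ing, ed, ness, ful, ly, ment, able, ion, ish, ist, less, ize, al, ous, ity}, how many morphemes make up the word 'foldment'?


Segmenting 'foldment' against the inventory:
  'fold' -> root (morpheme 1)
  'ment' -> suffix (morpheme 2)
Total morphemes: 2

2


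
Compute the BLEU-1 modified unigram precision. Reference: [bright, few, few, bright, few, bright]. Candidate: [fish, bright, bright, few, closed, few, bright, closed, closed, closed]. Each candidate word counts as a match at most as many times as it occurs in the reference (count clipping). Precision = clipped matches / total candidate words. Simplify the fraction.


Reference word counts: {'bright': 3, 'few': 3}
Checking each candidate word (with clipping):
  'fish' -> not in reference -> no match (matches: 0)
  'bright' -> in reference (ref count 3, used 1/3) -> match (matches: 1)
  'bright' -> in reference (ref count 3, used 2/3) -> match (matches: 2)
  'few' -> in reference (ref count 3, used 1/3) -> match (matches: 3)
  'closed' -> not in reference -> no match (matches: 3)
  'few' -> in reference (ref count 3, used 2/3) -> match (matches: 4)
  'bright' -> in reference (ref count 3, used 3/3) -> match (matches: 5)
  'closed' -> not in reference -> no match (matches: 5)
  'closed' -> not in reference -> no match (matches: 5)
  'closed' -> not in reference -> no match (matches: 5)
Clipped matches: 5, Candidate length: 10
Precision = 5/10 = 1/2

1/2


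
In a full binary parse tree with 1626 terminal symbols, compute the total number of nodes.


Leaf nodes (terminals): 1626
Internal nodes = n - 1 = 1626 - 1 = 1625
Total = leaves + internal = 1626 + 1625 = 3251

3251


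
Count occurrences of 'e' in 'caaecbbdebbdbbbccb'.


Scanning 'caaecbbdebbdbbbccb' for 'e':
  Position 3: 'e' -> MATCH (count: 1)
  Position 8: 'e' -> MATCH (count: 2)
Total occurrences of 'e': 2

2


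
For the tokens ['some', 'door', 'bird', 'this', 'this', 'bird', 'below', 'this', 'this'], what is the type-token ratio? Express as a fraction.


Tokens: 9
Unique types: ('below', 'bird', 'door', 'some', 'this') = 5
TTR = 5/9
Already in lowest terms.

5/9


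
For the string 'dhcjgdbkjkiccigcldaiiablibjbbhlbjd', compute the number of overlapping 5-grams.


String 'dhcjgdbkjkiccigcldaiiablibjbbhlbjd' has length L = 34.
Number of overlapping n-grams = L - n + 1
Substituting: 34 - 5 + 1 = 30

30


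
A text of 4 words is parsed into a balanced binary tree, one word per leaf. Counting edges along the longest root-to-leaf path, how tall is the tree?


In a balanced binary tree with n leaves the deepest leaf is ceil(log2(n)) edges below the root.
log2(4) = 2.0000
ceil(2.0000) = 2
height (edges) = 2

2


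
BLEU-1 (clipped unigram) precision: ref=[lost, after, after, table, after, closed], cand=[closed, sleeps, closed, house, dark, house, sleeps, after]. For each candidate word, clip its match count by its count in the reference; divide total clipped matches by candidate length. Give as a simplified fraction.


Reference word counts: {'after': 3, 'closed': 1, 'lost': 1, 'table': 1}
Checking each candidate word (with clipping):
  'closed' -> in reference (ref count 1, used 1/1) -> match (matches: 1)
  'sleeps' -> not in reference -> no match (matches: 1)
  'closed' -> ref count 1 already used up (1/1) -> clipped, no match (matches: 1)
  'house' -> not in reference -> no match (matches: 1)
  'dark' -> not in reference -> no match (matches: 1)
  'house' -> not in reference -> no match (matches: 1)
  'sleeps' -> not in reference -> no match (matches: 1)
  'after' -> in reference (ref count 3, used 1/3) -> match (matches: 2)
Clipped matches: 2, Candidate length: 8
Precision = 2/8 = 1/4

1/4


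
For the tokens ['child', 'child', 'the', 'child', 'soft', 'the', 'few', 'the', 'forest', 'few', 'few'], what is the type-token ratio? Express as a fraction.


Tokens: 11
Unique types: ('child', 'few', 'forest', 'soft', 'the') = 5
TTR = 5/11
Already in lowest terms.

5/11


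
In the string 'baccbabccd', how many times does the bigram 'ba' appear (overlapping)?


Scanning 'baccbabccd' for bigram 'ba':
  Position 0: 'ba' -> MATCH
  Position 1: 'ac' -> no
  Position 2: 'cc' -> no
  Position 3: 'cb' -> no
  Position 4: 'ba' -> MATCH
  Position 5: 'ab' -> no
  Position 6: 'bc' -> no
  Position 7: 'cc' -> no
  Position 8: 'cd' -> no
Total matches: 2

2


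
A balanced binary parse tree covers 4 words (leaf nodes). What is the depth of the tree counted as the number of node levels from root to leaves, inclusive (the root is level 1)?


In a balanced binary tree with n leaves the deepest leaf is ceil(log2(n)) edges below the root,
so counting node levels inclusive of root and leaves gives ceil(log2(n)) + 1 levels.
log2(4) = 2.0000
ceil(2.0000) = 2
levels = 2 + 1 = 3

3


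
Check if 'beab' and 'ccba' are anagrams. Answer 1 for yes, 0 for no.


Sort characters of 'beab': 'abbe'
Sort characters of 'ccba': 'abcc'
Sorted forms differ -> they are NOT anagrams
Result: 0

0


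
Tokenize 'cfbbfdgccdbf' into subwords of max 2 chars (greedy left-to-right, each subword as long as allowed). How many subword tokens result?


'cfbbfdgccdbf' has 12 characters.
Chunking with max size 2:
  Chunk 1: 'cf' (positions 0-1)
  Chunk 2: 'bb' (positions 2-3)
  Chunk 3: 'fd' (positions 4-5)
  Chunk 4: 'gc' (positions 6-7)
  Chunk 5: 'cd' (positions 8-9)
  Chunk 6: 'bf' (positions 10-11)
Total chunks: ceil(12 / 2) = 6

6


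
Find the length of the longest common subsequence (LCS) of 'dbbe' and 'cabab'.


DP table for LCS of 'dbbe' and 'cabab':
       c  a  b  a  b
    0  0  0  0  0  0
  d 0  0  0  0  0  0
  b 0  0  0  1  1  1
  b 0  0  0  1  1  2
  e 0  0  0  1  1  2
LCS: 'bb'
LCS length = 2

2


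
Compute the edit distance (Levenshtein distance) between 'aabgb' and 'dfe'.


Building DP table for s1='aabgb' (len 5) and s2='dfe' (len 3):
       d  f  e
    0  1  2  3
  a 1  1  2  3
  a 2  2  2  3
  b 3  3  3  3
  g 4  4  4  4
  b 5  5  5  5
Edit distance = dp[5][3] = 5

5


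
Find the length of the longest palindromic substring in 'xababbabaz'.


Scanning 'xababbabaz' for palindromic substrings.
Substring at positions 1-8: 'ababbaba'.
Check: reverse('ababbaba') = 'ababbaba' -> palindrome confirmed.
Neighbouring characters ('x' / 'z') break symmetry, so it cannot extend further.
No longer palindromic substring exists; longest length = 8

8


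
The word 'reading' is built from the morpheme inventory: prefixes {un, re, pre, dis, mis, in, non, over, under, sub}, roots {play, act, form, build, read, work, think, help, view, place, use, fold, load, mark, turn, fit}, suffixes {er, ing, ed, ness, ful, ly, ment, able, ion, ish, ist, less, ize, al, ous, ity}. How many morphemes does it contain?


Segmenting 'reading' against the inventory:
  'read' -> root (morpheme 1)
  'ing' -> suffix (morpheme 2)
Total morphemes: 2

2


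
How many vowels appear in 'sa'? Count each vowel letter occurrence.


Scanning each character of 'sa':
  Position 1: 's' -> consonant (running count: 0)
  Position 2: 'a' -> vowel (running count: 1)
Total vowels: 1

1


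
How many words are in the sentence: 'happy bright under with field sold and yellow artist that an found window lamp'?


Counting words by splitting on spaces:
  Word 1: 'happy'
  Word 2: 'bright'
  Word 3: 'under'
  Word 4: 'with'
  Word 5: 'field'
  Word 6: 'sold'
  Word 7: 'and'
  Word 8: 'yellow'
  Word 9: 'artist'
  Word 10: 'that'
  Word 11: 'an'
  Word 12: 'found'
  Word 13: 'window'
  Word 14: 'lamp'
Total words: 14

14


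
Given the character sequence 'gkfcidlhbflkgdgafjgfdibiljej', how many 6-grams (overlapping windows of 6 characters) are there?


String 'gkfcidlhbflkgdgafjgfdibiljej' has length L = 28.
Number of overlapping n-grams = L - n + 1
Substituting: 28 - 6 + 1 = 23

23


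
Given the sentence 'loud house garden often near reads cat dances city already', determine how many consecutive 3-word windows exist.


Word trigrams from [10] words:
  Trigram 1: (loud house garden)
  Trigram 2: (house garden often)
  Trigram 3: (garden often near)
  Trigram 4: (often near reads)
  Trigram 5: (near reads cat)
  Trigram 6: (reads cat dances)
  Trigram 7: (cat dances city)
  Trigram 8: (dances city already)
Total word trigrams: 10 - 2 = 8

8


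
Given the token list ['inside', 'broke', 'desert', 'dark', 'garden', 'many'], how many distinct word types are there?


Listing all tokens and tracking unique types:
  Token 1: 'inside' -> NEW (unique so far: 1)
  Token 2: 'broke' -> NEW (unique so far: 2)
  Token 3: 'desert' -> NEW (unique so far: 3)
  Token 4: 'dark' -> NEW (unique so far: 4)
  Token 5: 'garden' -> NEW (unique so far: 5)
  Token 6: 'many' -> NEW (unique so far: 6)
Unique types: ('broke', 'dark', 'desert', 'garden', 'inside', 'many')
Vocabulary size: 6

6


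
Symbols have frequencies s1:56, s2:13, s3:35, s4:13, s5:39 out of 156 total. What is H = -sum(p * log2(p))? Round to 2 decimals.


Computing entropy H = -sum(p_i * log2(p_i)):
  s1: p = 56/156 = 0.3590, -p*log2(p) = 0.5306
  s2: p = 13/156 = 0.0833, -p*log2(p) = 0.2987
  s3: p = 35/156 = 0.2244, -p*log2(p) = 0.4837
  s4: p = 13/156 = 0.0833, -p*log2(p) = 0.2987
  s5: p = 39/156 = 0.2500, -p*log2(p) = 0.5000
H = sum of terms = 2.1117
Rounded to 2 decimals: 2.11

2.11


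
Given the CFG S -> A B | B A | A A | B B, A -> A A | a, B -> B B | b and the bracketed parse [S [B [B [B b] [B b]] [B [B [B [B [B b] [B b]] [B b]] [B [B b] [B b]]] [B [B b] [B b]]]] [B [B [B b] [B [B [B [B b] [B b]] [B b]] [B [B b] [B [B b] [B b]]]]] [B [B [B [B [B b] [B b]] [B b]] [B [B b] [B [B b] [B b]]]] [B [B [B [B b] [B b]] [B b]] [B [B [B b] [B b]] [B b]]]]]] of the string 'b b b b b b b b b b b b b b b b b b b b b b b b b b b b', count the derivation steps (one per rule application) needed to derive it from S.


Every bracketed nonterminal node [X ...] in the tree is produced by exactly one rule application.
Reading the tree off as a leftmost derivation:
  Step 1: S  =>  B B   (applied S -> B B)
  Step 2: B B  =>  B B B   (applied B -> B B)
  Step 3: B B B  =>  B B B B   (applied B -> B B)
  Step 4: B B B B  =>  b B B B   (applied B -> b)
  Step 5: b B B B  =>  b b B B   (applied B -> b)
  Step 6: b b B B  =>  b b B B B   (applied B -> B B)
  Step 7: b b B B B  =>  b b B B B B   (applied B -> B B)
  Step 8: b b B B B B  =>  b b B B B B B   (applied B -> B B)
  Step 9: b b B B B B B  =>  b b B B B B B B   (applied B -> B B)
  Step 10: b b B B B B B B  =>  b b b B B B B B   (applied B -> b)
  Step 11: b b b B B B B B  =>  b b b b B B B B   (applied B -> b)
  Step 12: b b b b B B B B  =>  b b b b b B B B   (applied B -> b)
  Step 13: b b b b b B B B  =>  b b b b b B B B B   (applied B -> B B)
  Step 14: b b b b b B B B B  =>  b b b b b b B B B   (applied B -> b)
  Step 15: b b b b b b B B B  =>  b b b b b b b B B   (applied B -> b)
  Step 16: b b b b b b b B B  =>  b b b b b b b B B B   (applied B -> B B)
  Step 17: b b b b b b b B B B  =>  b b b b b b b b B B   (applied B -> b)
  Step 18: b b b b b b b b B B  =>  b b b b b b b b b B   (applied B -> b)
  Step 19: b b b b b b b b b B  =>  b b b b b b b b b B B   (applied B -> B B)
  Step 20: b b b b b b b b b B B  =>  b b b b b b b b b B B B   (applied B -> B B)
  Step 21: b b b b b b b b b B B B  =>  b b b b b b b b b b B B   (applied B -> b)
  Step 22: b b b b b b b b b b B B  =>  b b b b b b b b b b B B B   (applied B -> B B)
  Step 23: b b b b b b b b b b B B B  =>  b b b b b b b b b b B B B B   (applied B -> B B)
  Step 24: b b b b b b b b b b B B B B  =>  b b b b b b b b b b B B B B B   (applied B -> B B)
  Step 25: b b b b b b b b b b B B B B B  =>  b b b b b b b b b b b B B B B   (applied B -> b)
  Step 26: b b b b b b b b b b b B B B B  =>  b b b b b b b b b b b b B B B   (applied B -> b)
  Step 27: b b b b b b b b b b b b B B B  =>  b b b b b b b b b b b b b B B   (applied B -> b)
  Step 28: b b b b b b b b b b b b b B B  =>  b b b b b b b b b b b b b B B B   (applied B -> B B)
  Step 29: b b b b b b b b b b b b b B B B  =>  b b b b b b b b b b b b b b B B   (applied B -> b)
  Step 30: b b b b b b b b b b b b b b B B  =>  b b b b b b b b b b b b b b B B B   (applied B -> B B)
  Step 31: b b b b b b b b b b b b b b B B B  =>  b b b b b b b b b b b b b b b B B   (applied B -> b)
  Step 32: b b b b b b b b b b b b b b b B B  =>  b b b b b b b b b b b b b b b b B   (applied B -> b)
  Step 33: b b b b b b b b b b b b b b b b B  =>  b b b b b b b b b b b b b b b b B B   (applied B -> B B)
  Step 34: b b b b b b b b b b b b b b b b B B  =>  b b b b b b b b b b b b b b b b B B B   (applied B -> B B)
  Step 35: b b b b b b b b b b b b b b b b B B B  =>  b b b b b b b b b b b b b b b b B B B B   (applied B -> B B)
  Step 36: b b b b b b b b b b b b b b b b B B B B  =>  b b b b b b b b b b b b b b b b B B B B B   (applied B -> B B)
  Step 37: b b b b b b b b b b b b b b b b B B B B B  =>  b b b b b b b b b b b b b b b b b B B B B   (applied B -> b)
  Step 38: b b b b b b b b b b b b b b b b b B B B B  =>  b b b b b b b b b b b b b b b b b b B B B   (applied B -> b)
  Step 39: b b b b b b b b b b b b b b b b b b B B B  =>  b b b b b b b b b b b b b b b b b b b B B   (applied B -> b)
  Step 40: b b b b b b b b b b b b b b b b b b b B B  =>  b b b b b b b b b b b b b b b b b b b B B B   (applied B -> B B)
  Step 41: b b b b b b b b b b b b b b b b b b b B B B  =>  b b b b b b b b b b b b b b b b b b b b B B   (applied B -> b)
  Step 42: b b b b b b b b b b b b b b b b b b b b B B  =>  b b b b b b b b b b b b b b b b b b b b B B B   (applied B -> B B)
  Step 43: b b b b b b b b b b b b b b b b b b b b B B B  =>  b b b b b b b b b b b b b b b b b b b b b B B   (applied B -> b)
  Step 44: b b b b b b b b b b b b b b b b b b b b b B B  =>  b b b b b b b b b b b b b b b b b b b b b b B   (applied B -> b)
  Step 45: b b b b b b b b b b b b b b b b b b b b b b B  =>  b b b b b b b b b b b b b b b b b b b b b b B B   (applied B -> B B)
  Step 46: b b b b b b b b b b b b b b b b b b b b b b B B  =>  b b b b b b b b b b b b b b b b b b b b b b B B B   (applied B -> B B)
  Step 47: b b b b b b b b b b b b b b b b b b b b b b B B B  =>  b b b b b b b b b b b b b b b b b b b b b b B B B B   (applied B -> B B)
  Step 48: b b b b b b b b b b b b b b b b b b b b b b B B B B  =>  b b b b b b b b b b b b b b b b b b b b b b b B B B   (applied B -> b)
  Step 49: b b b b b b b b b b b b b b b b b b b b b b b B B B  =>  b b b b b b b b b b b b b b b b b b b b b b b b B B   (applied B -> b)
  Step 50: b b b b b b b b b b b b b b b b b b b b b b b b B B  =>  b b b b b b b b b b b b b b b b b b b b b b b b b B   (applied B -> b)
  Step 51: b b b b b b b b b b b b b b b b b b b b b b b b b B  =>  b b b b b b b b b b b b b b b b b b b b b b b b b B B   (applied B -> B B)
  Step 52: b b b b b b b b b b b b b b b b b b b b b b b b b B B  =>  b b b b b b b b b b b b b b b b b b b b b b b b b B B B   (applied B -> B B)
  Step 53: b b b b b b b b b b b b b b b b b b b b b b b b b B B B  =>  b b b b b b b b b b b b b b b b b b b b b b b b b b B B   (applied B -> b)
  Step 54: b b b b b b b b b b b b b b b b b b b b b b b b b b B B  =>  b b b b b b b b b b b b b b b b b b b b b b b b b b b B   (applied B -> b)
  Step 55: b b b b b b b b b b b b b b b b b b b b b b b b b b b B  =>  b b b b b b b b b b b b b b b b b b b b b b b b b b b b   (applied B -> b)
Final yield: b b b b b b b b b b b b b b b b b b b b b b b b b b b b
Total rewrite steps: 55

55


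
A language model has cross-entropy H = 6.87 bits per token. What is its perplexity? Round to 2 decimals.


Perplexity formula: PP = 2^H
H = 6.87
PP = 2^6.87
Decompose: 2^6.87 = 2^6 * 2^0.87
2^6 = 64, 2^0.87 ~ 1.8276629
PP ~ 64 * 1.8276629 = 116.9704256
Rounded to 2 decimals: 116.97

116.97


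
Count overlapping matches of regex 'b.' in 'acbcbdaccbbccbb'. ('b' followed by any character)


Pattern: b. means 'b' followed by any character.
Scanning 'acbcbdaccbbccbb' position-by-position:
  Pos 0: window 'ac' -> no
  Pos 1: window 'cb' -> no
  Pos 2: window 'bc' -> MATCH
  Pos 3: window 'cb' -> no
  Pos 4: window 'bd' -> MATCH
  Pos 5: window 'da' -> no
  Pos 6: window 'ac' -> no
  Pos 7: window 'cc' -> no
  Pos 8: window 'cb' -> no
  Pos 9: window 'bb' -> MATCH
  Pos 10: window 'bc' -> MATCH
  Pos 11: window 'cc' -> no
  Pos 12: window 'cb' -> no
  Pos 13: window 'bb' -> MATCH
  Pos 14: window 'b' -> no
Total matches: 5

5
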